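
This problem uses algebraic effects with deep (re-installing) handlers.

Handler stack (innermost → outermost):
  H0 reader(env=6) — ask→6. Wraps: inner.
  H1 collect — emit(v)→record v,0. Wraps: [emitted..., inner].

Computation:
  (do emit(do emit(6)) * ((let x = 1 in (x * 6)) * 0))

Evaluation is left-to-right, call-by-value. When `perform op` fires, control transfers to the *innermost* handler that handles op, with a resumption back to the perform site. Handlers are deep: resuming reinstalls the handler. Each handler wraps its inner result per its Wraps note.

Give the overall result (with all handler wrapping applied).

Working:
emit(6) @ H1 ⇒ out+=6
emit(0) @ H1 ⇒ out+=0
H0 returns 0
H1 returns [6, 0, 0]
= [6, 0, 0]

Answer: [6, 0, 0]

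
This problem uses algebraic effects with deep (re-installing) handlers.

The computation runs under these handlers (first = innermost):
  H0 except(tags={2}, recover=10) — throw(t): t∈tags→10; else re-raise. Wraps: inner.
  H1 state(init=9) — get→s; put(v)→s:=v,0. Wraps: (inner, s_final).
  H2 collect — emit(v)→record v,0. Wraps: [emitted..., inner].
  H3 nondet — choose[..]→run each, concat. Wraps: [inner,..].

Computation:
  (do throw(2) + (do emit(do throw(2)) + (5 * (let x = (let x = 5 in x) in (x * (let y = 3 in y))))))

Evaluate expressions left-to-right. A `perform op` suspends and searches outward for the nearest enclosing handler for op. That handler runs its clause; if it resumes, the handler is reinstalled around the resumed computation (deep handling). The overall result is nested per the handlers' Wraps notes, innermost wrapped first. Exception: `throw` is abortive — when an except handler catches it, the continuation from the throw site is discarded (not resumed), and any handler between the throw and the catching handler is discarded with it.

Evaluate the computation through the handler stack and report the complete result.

Working:
throw(2) @ H0 caught ⇒ 10
H1 returns (10, 9)
H2 returns [(10, 9)]
H3 returns [[(10, 9)]]
= [[(10, 9)]]

Answer: [[(10, 9)]]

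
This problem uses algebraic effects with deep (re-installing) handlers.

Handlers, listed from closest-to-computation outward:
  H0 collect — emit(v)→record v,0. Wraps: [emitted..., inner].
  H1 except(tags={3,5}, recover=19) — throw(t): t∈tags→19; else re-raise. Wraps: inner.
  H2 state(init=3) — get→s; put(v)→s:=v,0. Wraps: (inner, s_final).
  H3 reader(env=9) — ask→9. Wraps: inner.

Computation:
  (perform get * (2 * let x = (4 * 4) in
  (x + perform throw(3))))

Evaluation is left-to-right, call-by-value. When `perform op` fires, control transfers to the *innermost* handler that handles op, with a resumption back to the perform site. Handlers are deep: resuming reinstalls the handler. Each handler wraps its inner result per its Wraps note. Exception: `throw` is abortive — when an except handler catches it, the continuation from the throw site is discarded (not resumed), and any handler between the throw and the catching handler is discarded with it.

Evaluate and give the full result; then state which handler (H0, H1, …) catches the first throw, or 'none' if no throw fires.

Step-by-step:
get @ H2 ⇒ 3
throw(3) @ H1 caught ⇒ 19
H2 returns (19, 3)
H3 returns (19, 3)
= (19, 3)

Answer: (19, 3) ; first throw caught by: H1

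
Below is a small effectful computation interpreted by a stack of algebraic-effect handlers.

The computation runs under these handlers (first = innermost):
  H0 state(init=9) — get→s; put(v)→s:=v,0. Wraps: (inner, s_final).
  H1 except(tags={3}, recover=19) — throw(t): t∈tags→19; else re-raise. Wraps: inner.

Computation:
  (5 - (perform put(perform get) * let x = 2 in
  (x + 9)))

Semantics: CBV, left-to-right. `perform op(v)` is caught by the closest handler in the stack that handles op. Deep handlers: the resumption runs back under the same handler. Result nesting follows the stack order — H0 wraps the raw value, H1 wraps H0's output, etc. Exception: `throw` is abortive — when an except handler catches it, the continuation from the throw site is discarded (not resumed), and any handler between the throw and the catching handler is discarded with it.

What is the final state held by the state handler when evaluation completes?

Answer: 9

Step-by-step:
get @ H0 ⇒ 9
put(9) @ H0 ⇒ s:=9
H0 returns (5, 9)
H1 returns (5, 9)
= (5, 9)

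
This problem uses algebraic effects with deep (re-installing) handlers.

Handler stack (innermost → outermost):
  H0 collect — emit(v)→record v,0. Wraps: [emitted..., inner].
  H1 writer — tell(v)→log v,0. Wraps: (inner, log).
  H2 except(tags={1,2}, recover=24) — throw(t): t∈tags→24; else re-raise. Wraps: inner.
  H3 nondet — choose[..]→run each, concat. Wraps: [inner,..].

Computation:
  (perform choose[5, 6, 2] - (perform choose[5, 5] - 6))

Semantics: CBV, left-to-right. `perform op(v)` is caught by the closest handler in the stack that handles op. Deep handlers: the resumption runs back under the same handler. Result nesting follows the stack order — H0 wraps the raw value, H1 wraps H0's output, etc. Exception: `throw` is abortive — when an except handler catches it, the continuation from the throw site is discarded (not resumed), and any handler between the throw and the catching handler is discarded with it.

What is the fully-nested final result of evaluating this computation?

Answer: [([6], ()), ([6], ()), ([7], ()), ([7], ()), ([3], ()), ([3], ())]

Evaluation trace:
choose[5, 6, 2] @ H3
  branch[0] choose=5:
    choose[5, 5] @ H3
      branch[0] choose=5:
        H0 returns [6]
        H1 returns ([6], ())
        H2 returns ([6], ())
        H3 returns [([6], ())]
      branch[1] choose=5:
        H0 returns [6]
        H1 returns ([6], ())
        H2 returns ([6], ())
        H3 returns [([6], ())]
  branch[1] choose=6:
    choose[5, 5] @ H3
      branch[0] choose=5:
        H0 returns [7]
        H1 returns ([7], ())
        H2 returns ([7], ())
        H3 returns [([7], ())]
      branch[1] choose=5:
        H0 returns [7]
        H1 returns ([7], ())
        H2 returns ([7], ())
        H3 returns [([7], ())]
  branch[2] choose=2:
    choose[5, 5] @ H3
      branch[0] choose=5:
        H0 returns [3]
        H1 returns ([3], ())
        H2 returns ([3], ())
        H3 returns [([3], ())]
      branch[1] choose=5:
        H0 returns [3]
        H1 returns ([3], ())
        H2 returns ([3], ())
        H3 returns [([3], ())]
= [([6], ()), ([6], ()), ([7], ()), ([7], ()), ([3], ()), ([3], ())]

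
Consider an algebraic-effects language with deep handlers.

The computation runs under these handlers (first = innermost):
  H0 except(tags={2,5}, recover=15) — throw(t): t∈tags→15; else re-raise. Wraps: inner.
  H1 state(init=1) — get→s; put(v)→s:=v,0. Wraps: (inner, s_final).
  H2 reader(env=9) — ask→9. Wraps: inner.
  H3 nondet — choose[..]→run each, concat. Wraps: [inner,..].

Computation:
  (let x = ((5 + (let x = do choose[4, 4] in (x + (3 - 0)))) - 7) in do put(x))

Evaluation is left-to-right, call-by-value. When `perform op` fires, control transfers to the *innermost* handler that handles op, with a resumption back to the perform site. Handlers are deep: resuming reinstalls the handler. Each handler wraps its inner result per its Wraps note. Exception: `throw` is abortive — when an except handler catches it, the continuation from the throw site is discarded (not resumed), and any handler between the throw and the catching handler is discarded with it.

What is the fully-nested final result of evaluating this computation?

Evaluation trace:
choose[4, 4] @ H3
  branch[0] choose=4:
    put(5) @ H1 ⇒ s:=5
    H0 returns 0
    H1 returns (0, 5)
    H2 returns (0, 5)
    H3 returns [(0, 5)]
  branch[1] choose=4:
    put(5) @ H1 ⇒ s:=5
    H0 returns 0
    H1 returns (0, 5)
    H2 returns (0, 5)
    H3 returns [(0, 5)]
= [(0, 5), (0, 5)]

Answer: [(0, 5), (0, 5)]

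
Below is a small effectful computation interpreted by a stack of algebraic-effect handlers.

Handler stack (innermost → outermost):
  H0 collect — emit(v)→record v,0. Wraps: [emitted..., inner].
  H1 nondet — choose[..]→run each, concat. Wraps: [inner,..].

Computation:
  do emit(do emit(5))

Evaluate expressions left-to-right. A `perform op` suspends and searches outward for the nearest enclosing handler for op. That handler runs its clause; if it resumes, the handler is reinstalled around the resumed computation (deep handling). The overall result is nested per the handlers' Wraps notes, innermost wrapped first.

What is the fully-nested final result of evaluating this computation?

Answer: [[5, 0, 0]]

Working:
emit(5) @ H0 ⇒ out+=5
emit(0) @ H0 ⇒ out+=0
H0 returns [5, 0, 0]
H1 returns [[5, 0, 0]]
= [[5, 0, 0]]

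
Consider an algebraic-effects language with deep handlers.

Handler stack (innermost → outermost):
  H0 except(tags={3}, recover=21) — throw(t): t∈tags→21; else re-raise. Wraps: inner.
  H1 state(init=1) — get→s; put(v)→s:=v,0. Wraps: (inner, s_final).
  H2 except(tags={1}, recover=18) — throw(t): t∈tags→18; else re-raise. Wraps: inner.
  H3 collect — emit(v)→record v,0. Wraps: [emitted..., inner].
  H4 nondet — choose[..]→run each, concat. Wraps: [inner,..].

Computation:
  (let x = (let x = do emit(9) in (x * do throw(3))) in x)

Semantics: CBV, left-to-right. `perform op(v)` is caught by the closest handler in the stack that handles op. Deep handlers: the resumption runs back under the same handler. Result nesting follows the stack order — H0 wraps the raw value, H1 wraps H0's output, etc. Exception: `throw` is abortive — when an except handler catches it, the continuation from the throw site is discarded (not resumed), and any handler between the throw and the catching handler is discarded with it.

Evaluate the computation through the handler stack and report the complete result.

Answer: [[9, (21, 1)]]

Working:
emit(9) @ H3 ⇒ out+=9
throw(3) @ H0 caught ⇒ 21
H1 returns (21, 1)
H2 returns (21, 1)
H3 returns [9, (21, 1)]
H4 returns [[9, (21, 1)]]
= [[9, (21, 1)]]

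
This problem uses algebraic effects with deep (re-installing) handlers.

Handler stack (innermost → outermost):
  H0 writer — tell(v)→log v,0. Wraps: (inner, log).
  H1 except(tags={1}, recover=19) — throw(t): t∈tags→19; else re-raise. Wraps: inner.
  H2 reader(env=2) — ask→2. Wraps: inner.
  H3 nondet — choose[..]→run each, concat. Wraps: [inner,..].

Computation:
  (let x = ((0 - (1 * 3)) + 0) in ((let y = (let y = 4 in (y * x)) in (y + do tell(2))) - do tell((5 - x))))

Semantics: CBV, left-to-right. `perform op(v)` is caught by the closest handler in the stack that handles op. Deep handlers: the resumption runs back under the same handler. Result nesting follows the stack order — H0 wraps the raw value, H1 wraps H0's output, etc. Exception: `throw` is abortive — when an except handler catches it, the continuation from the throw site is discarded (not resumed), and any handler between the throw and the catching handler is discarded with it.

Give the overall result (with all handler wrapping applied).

Working:
tell(2) @ H0 ⇒ log+=2
tell(8) @ H0 ⇒ log+=8
H0 returns (-12, (2, 8))
H1 returns (-12, (2, 8))
H2 returns (-12, (2, 8))
H3 returns [(-12, (2, 8))]
= [(-12, (2, 8))]

Answer: [(-12, (2, 8))]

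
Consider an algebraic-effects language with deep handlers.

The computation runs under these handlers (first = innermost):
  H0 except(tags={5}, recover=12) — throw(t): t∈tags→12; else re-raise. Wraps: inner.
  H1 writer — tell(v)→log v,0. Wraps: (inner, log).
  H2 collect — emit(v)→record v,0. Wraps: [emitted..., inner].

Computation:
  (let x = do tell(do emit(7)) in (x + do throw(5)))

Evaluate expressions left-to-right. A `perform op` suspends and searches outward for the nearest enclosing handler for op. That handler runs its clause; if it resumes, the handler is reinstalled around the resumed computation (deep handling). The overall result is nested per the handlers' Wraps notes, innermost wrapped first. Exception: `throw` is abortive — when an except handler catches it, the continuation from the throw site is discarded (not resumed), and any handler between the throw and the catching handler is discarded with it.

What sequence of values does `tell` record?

Answer: (0)

Working:
emit(7) @ H2 ⇒ out+=7
tell(0) @ H1 ⇒ log+=0
throw(5) @ H0 caught ⇒ 12
H1 returns (12, (0))
H2 returns [7, (12, (0))]
= [7, (12, (0))]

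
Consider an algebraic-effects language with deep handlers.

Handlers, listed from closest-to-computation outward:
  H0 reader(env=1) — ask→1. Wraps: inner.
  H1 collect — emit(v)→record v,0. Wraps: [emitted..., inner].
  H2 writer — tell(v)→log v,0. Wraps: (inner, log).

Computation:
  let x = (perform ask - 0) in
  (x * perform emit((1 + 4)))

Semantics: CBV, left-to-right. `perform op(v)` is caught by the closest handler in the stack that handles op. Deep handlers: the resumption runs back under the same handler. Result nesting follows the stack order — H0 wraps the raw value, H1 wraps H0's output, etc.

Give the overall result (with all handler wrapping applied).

Evaluation trace:
ask @ H0 ⇒ 1
emit(5) @ H1 ⇒ out+=5
H0 returns 0
H1 returns [5, 0]
H2 returns ([5, 0], ())
= ([5, 0], ())

Answer: ([5, 0], ())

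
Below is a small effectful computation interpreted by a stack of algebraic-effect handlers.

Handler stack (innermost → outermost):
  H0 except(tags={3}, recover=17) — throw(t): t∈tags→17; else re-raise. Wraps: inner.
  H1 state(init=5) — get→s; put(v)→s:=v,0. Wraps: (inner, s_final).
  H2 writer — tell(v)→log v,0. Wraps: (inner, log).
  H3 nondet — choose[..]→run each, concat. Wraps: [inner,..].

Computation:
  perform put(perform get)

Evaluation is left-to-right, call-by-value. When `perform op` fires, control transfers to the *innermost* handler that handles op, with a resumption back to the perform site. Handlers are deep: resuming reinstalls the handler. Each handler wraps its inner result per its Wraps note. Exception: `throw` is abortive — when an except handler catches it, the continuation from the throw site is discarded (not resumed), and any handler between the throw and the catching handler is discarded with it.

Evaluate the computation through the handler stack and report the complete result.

Step-by-step:
get @ H1 ⇒ 5
put(5) @ H1 ⇒ s:=5
H0 returns 0
H1 returns (0, 5)
H2 returns ((0, 5), ())
H3 returns [((0, 5), ())]
= [((0, 5), ())]

Answer: [((0, 5), ())]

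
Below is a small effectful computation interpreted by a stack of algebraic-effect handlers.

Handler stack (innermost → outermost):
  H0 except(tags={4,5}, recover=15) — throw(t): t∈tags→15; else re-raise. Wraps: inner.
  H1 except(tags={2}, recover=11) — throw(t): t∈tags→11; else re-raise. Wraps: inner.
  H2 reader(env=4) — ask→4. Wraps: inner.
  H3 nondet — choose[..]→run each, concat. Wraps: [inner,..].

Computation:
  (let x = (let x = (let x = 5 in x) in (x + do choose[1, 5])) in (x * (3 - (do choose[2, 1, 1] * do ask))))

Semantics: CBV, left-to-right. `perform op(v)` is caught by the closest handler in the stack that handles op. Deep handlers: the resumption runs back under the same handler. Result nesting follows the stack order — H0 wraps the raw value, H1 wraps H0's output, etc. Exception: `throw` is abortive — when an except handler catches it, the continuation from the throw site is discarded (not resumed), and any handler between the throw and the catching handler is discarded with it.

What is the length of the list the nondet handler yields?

Evaluation trace:
choose[1, 5] @ H3
  branch[0] choose=1:
    choose[2, 1, 1] @ H3
      branch[0] choose=2:
        ask @ H2 ⇒ 4
        H0 returns -30
        H1 returns -30
        H2 returns -30
        H3 returns [-30]
      branch[1] choose=1:
        ask @ H2 ⇒ 4
        H0 returns -6
        H1 returns -6
        H2 returns -6
        H3 returns [-6]
      branch[2] choose=1:
        ask @ H2 ⇒ 4
        H0 returns -6
        H1 returns -6
        H2 returns -6
        H3 returns [-6]
  branch[1] choose=5:
    choose[2, 1, 1] @ H3
      branch[0] choose=2:
        ask @ H2 ⇒ 4
        H0 returns -50
        H1 returns -50
        H2 returns -50
        H3 returns [-50]
      branch[1] choose=1:
        ask @ H2 ⇒ 4
        H0 returns -10
        H1 returns -10
        H2 returns -10
        H3 returns [-10]
      branch[2] choose=1:
        ask @ H2 ⇒ 4
        H0 returns -10
        H1 returns -10
        H2 returns -10
        H3 returns [-10]
= [-30, -6, -6, -50, -10, -10]

Answer: 6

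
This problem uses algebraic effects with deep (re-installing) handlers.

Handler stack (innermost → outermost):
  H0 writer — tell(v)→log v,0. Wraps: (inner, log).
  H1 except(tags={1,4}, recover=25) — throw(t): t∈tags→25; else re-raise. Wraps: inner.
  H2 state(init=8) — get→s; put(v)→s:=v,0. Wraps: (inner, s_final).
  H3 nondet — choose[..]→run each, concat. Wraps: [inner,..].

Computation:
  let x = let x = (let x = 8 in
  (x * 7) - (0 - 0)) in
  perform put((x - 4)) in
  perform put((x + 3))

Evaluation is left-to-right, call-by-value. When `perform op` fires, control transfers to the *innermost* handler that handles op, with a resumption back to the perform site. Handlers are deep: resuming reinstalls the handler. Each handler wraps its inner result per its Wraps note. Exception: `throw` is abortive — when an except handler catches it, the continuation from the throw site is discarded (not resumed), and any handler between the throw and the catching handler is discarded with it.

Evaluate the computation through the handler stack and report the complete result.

Evaluation trace:
put(52) @ H2 ⇒ s:=52
put(3) @ H2 ⇒ s:=3
H0 returns (0, ())
H1 returns (0, ())
H2 returns ((0, ()), 3)
H3 returns [((0, ()), 3)]
= [((0, ()), 3)]

Answer: [((0, ()), 3)]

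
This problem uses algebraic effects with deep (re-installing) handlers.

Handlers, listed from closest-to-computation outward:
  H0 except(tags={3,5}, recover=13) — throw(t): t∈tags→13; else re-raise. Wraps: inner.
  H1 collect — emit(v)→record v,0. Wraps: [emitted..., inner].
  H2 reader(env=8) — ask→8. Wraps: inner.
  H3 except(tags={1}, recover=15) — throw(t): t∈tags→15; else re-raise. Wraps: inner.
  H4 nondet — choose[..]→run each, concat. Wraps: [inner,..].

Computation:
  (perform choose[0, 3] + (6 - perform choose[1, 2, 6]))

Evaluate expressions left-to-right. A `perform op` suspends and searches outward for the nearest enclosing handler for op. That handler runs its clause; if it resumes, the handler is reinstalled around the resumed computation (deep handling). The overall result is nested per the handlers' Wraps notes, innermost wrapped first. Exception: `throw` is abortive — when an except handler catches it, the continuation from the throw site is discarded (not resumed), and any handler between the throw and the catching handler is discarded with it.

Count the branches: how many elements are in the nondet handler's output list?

Answer: 6

Evaluation trace:
choose[0, 3] @ H4
  branch[0] choose=0:
    choose[1, 2, 6] @ H4
      branch[0] choose=1:
        H0 returns 5
        H1 returns [5]
        H2 returns [5]
        H3 returns [5]
        H4 returns [[5]]
      branch[1] choose=2:
        H0 returns 4
        H1 returns [4]
        H2 returns [4]
        H3 returns [4]
        H4 returns [[4]]
      branch[2] choose=6:
        H0 returns 0
        H1 returns [0]
        H2 returns [0]
        H3 returns [0]
        H4 returns [[0]]
  branch[1] choose=3:
    choose[1, 2, 6] @ H4
      branch[0] choose=1:
        H0 returns 8
        H1 returns [8]
        H2 returns [8]
        H3 returns [8]
        H4 returns [[8]]
      branch[1] choose=2:
        H0 returns 7
        H1 returns [7]
        H2 returns [7]
        H3 returns [7]
        H4 returns [[7]]
      branch[2] choose=6:
        H0 returns 3
        H1 returns [3]
        H2 returns [3]
        H3 returns [3]
        H4 returns [[3]]
= [[5], [4], [0], [8], [7], [3]]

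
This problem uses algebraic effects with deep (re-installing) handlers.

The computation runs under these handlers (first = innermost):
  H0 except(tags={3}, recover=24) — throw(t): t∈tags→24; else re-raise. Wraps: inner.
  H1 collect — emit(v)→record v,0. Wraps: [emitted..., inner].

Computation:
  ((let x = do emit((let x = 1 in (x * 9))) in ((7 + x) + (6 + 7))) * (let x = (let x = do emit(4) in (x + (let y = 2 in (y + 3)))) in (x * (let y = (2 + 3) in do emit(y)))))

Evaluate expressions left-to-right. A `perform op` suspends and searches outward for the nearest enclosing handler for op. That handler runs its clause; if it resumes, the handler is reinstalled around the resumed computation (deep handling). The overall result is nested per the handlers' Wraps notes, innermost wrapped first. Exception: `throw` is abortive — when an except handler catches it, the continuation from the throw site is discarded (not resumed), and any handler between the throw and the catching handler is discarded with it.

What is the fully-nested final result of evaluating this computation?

Answer: [9, 4, 5, 0]

Working:
emit(9) @ H1 ⇒ out+=9
emit(4) @ H1 ⇒ out+=4
emit(5) @ H1 ⇒ out+=5
H0 returns 0
H1 returns [9, 4, 5, 0]
= [9, 4, 5, 0]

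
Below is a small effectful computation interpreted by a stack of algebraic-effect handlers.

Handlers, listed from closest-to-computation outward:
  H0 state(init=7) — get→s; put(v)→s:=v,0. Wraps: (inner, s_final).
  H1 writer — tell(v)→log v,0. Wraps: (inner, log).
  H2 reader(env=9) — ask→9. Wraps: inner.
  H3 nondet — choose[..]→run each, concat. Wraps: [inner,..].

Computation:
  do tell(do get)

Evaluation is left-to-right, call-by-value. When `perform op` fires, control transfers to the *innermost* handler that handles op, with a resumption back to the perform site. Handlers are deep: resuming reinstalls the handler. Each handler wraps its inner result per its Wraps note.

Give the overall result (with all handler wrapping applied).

Answer: [((0, 7), (7))]

Working:
get @ H0 ⇒ 7
tell(7) @ H1 ⇒ log+=7
H0 returns (0, 7)
H1 returns ((0, 7), (7))
H2 returns ((0, 7), (7))
H3 returns [((0, 7), (7))]
= [((0, 7), (7))]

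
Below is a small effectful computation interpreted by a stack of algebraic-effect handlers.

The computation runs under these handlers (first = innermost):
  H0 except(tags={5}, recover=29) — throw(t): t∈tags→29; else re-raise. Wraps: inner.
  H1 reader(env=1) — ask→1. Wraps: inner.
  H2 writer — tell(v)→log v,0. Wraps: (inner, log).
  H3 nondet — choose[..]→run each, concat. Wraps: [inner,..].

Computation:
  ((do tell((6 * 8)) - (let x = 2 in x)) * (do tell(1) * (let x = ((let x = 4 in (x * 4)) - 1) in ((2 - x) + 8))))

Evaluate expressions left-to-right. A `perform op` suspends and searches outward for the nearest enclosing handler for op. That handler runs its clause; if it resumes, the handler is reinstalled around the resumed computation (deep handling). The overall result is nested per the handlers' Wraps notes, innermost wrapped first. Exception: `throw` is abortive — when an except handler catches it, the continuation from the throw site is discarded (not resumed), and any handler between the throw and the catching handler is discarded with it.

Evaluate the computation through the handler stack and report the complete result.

Working:
tell(48) @ H2 ⇒ log+=48
tell(1) @ H2 ⇒ log+=1
H0 returns 0
H1 returns 0
H2 returns (0, (48, 1))
H3 returns [(0, (48, 1))]
= [(0, (48, 1))]

Answer: [(0, (48, 1))]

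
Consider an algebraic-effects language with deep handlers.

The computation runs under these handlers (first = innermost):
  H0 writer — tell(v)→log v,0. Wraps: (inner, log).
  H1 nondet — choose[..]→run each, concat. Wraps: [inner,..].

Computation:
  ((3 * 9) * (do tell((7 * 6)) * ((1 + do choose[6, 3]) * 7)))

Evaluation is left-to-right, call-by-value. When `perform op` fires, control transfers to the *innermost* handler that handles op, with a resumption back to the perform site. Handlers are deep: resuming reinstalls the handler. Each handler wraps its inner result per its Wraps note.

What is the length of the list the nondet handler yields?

Answer: 2

Step-by-step:
tell(42) @ H0 ⇒ log+=42
choose[6, 3] @ H1
  branch[0] choose=6:
    H0 returns (0, (42))
    H1 returns [(0, (42))]
  branch[1] choose=3:
    H0 returns (0, (42))
    H1 returns [(0, (42))]
= [(0, (42)), (0, (42))]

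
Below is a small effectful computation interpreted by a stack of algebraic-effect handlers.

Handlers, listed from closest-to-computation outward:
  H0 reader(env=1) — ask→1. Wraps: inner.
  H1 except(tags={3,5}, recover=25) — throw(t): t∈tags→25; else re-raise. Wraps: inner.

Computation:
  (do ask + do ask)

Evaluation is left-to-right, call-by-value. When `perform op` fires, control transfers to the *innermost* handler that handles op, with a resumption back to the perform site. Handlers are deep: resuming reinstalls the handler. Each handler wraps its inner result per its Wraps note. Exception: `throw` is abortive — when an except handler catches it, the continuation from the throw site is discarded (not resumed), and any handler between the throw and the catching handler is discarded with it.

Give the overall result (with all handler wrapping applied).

Answer: 2

Evaluation trace:
ask @ H0 ⇒ 1
ask @ H0 ⇒ 1
H0 returns 2
H1 returns 2
= 2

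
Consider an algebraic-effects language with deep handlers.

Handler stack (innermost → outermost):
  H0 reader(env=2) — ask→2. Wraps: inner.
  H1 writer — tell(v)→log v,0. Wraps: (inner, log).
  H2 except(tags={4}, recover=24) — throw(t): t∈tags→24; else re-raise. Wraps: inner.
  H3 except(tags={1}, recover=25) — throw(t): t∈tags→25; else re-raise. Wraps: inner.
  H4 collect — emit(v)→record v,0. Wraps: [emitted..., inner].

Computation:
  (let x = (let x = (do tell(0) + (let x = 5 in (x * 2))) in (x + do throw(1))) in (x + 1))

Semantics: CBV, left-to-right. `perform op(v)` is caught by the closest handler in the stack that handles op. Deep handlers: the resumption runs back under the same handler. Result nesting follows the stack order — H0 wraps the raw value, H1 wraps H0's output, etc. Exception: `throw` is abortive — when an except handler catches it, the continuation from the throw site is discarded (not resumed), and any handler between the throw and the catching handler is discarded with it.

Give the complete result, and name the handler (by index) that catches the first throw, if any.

Answer: [25] ; first throw caught by: H3

Step-by-step:
tell(0) @ H1 ⇒ log+=0
throw(1) @ H2 re-raised
throw(1) @ H3 caught ⇒ 25
H4 returns [25]
= [25]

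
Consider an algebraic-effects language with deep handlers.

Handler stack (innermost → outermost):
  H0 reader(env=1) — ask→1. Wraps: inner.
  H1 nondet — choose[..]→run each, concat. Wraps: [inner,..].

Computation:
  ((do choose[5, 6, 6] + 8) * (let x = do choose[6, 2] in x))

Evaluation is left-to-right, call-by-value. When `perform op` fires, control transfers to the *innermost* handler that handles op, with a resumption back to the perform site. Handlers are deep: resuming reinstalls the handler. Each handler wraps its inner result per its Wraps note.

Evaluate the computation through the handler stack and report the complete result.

Answer: [78, 26, 84, 28, 84, 28]

Working:
choose[5, 6, 6] @ H1
  branch[0] choose=5:
    choose[6, 2] @ H1
      branch[0] choose=6:
        H0 returns 78
        H1 returns [78]
      branch[1] choose=2:
        H0 returns 26
        H1 returns [26]
  branch[1] choose=6:
    choose[6, 2] @ H1
      branch[0] choose=6:
        H0 returns 84
        H1 returns [84]
      branch[1] choose=2:
        H0 returns 28
        H1 returns [28]
  branch[2] choose=6:
    choose[6, 2] @ H1
      branch[0] choose=6:
        H0 returns 84
        H1 returns [84]
      branch[1] choose=2:
        H0 returns 28
        H1 returns [28]
= [78, 26, 84, 28, 84, 28]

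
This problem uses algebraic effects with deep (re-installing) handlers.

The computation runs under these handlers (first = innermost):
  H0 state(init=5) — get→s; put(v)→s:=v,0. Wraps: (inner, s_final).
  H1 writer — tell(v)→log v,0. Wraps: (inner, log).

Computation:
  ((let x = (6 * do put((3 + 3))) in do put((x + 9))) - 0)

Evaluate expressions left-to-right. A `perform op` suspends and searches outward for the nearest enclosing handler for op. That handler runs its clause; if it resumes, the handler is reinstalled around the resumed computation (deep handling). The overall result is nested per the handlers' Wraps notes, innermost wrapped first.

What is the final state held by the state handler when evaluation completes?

Evaluation trace:
put(6) @ H0 ⇒ s:=6
put(9) @ H0 ⇒ s:=9
H0 returns (0, 9)
H1 returns ((0, 9), ())
= ((0, 9), ())

Answer: 9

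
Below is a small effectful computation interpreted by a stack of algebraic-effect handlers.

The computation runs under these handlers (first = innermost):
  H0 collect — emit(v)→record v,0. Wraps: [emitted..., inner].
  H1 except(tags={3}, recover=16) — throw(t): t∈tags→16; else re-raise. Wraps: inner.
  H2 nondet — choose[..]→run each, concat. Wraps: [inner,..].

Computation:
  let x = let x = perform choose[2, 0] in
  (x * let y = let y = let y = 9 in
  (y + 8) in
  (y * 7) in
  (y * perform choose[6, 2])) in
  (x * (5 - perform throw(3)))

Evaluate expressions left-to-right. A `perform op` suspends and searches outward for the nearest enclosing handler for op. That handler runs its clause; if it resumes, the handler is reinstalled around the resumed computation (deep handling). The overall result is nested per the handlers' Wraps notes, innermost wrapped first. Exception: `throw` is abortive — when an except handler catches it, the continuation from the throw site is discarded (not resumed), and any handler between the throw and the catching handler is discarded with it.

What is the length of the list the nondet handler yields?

Answer: 4

Evaluation trace:
choose[2, 0] @ H2
  branch[0] choose=2:
    choose[6, 2] @ H2
      branch[0] choose=6:
        throw(3) @ H1 caught ⇒ 16
        H2 returns [16]
      branch[1] choose=2:
        throw(3) @ H1 caught ⇒ 16
        H2 returns [16]
  branch[1] choose=0:
    choose[6, 2] @ H2
      branch[0] choose=6:
        throw(3) @ H1 caught ⇒ 16
        H2 returns [16]
      branch[1] choose=2:
        throw(3) @ H1 caught ⇒ 16
        H2 returns [16]
= [16, 16, 16, 16]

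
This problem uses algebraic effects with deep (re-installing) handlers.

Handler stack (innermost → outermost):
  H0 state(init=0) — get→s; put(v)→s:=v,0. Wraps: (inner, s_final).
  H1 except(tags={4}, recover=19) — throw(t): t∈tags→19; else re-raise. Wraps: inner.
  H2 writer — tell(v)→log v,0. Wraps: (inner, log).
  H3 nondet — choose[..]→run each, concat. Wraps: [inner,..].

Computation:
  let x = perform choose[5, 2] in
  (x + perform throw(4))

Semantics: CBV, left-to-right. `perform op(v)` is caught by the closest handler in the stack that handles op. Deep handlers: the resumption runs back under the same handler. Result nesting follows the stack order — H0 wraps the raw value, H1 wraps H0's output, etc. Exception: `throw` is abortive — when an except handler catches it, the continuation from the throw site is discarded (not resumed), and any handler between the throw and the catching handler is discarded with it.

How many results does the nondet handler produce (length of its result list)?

Evaluation trace:
choose[5, 2] @ H3
  branch[0] choose=5:
    throw(4) @ H1 caught ⇒ 19
    H2 returns (19, ())
    H3 returns [(19, ())]
  branch[1] choose=2:
    throw(4) @ H1 caught ⇒ 19
    H2 returns (19, ())
    H3 returns [(19, ())]
= [(19, ()), (19, ())]

Answer: 2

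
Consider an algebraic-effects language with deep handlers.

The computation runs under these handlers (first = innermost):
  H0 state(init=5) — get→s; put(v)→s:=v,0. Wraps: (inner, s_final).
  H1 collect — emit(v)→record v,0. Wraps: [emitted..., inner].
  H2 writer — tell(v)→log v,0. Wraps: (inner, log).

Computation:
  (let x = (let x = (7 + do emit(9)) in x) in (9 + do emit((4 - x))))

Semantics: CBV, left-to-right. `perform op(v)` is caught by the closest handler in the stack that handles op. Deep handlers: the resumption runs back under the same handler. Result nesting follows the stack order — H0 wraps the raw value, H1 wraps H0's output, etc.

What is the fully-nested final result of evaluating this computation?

Working:
emit(9) @ H1 ⇒ out+=9
emit(-3) @ H1 ⇒ out+=-3
H0 returns (9, 5)
H1 returns [9, -3, (9, 5)]
H2 returns ([9, -3, (9, 5)], ())
= ([9, -3, (9, 5)], ())

Answer: ([9, -3, (9, 5)], ())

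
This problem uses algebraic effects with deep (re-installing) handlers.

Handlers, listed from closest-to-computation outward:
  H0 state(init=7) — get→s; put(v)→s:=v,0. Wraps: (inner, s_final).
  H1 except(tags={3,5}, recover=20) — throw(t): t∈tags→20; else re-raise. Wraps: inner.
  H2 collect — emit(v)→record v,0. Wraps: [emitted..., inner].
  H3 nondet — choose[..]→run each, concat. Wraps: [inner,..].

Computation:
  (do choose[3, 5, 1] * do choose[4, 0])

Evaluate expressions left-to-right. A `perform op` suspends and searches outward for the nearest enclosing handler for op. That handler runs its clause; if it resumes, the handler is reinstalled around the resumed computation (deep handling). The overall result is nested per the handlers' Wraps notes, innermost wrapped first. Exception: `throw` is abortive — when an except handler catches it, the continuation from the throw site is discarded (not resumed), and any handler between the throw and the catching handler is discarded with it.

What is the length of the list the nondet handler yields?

Answer: 6

Working:
choose[3, 5, 1] @ H3
  branch[0] choose=3:
    choose[4, 0] @ H3
      branch[0] choose=4:
        H0 returns (12, 7)
        H1 returns (12, 7)
        H2 returns [(12, 7)]
        H3 returns [[(12, 7)]]
      branch[1] choose=0:
        H0 returns (0, 7)
        H1 returns (0, 7)
        H2 returns [(0, 7)]
        H3 returns [[(0, 7)]]
  branch[1] choose=5:
    choose[4, 0] @ H3
      branch[0] choose=4:
        H0 returns (20, 7)
        H1 returns (20, 7)
        H2 returns [(20, 7)]
        H3 returns [[(20, 7)]]
      branch[1] choose=0:
        H0 returns (0, 7)
        H1 returns (0, 7)
        H2 returns [(0, 7)]
        H3 returns [[(0, 7)]]
  branch[2] choose=1:
    choose[4, 0] @ H3
      branch[0] choose=4:
        H0 returns (4, 7)
        H1 returns (4, 7)
        H2 returns [(4, 7)]
        H3 returns [[(4, 7)]]
      branch[1] choose=0:
        H0 returns (0, 7)
        H1 returns (0, 7)
        H2 returns [(0, 7)]
        H3 returns [[(0, 7)]]
= [[(12, 7)], [(0, 7)], [(20, 7)], [(0, 7)], [(4, 7)], [(0, 7)]]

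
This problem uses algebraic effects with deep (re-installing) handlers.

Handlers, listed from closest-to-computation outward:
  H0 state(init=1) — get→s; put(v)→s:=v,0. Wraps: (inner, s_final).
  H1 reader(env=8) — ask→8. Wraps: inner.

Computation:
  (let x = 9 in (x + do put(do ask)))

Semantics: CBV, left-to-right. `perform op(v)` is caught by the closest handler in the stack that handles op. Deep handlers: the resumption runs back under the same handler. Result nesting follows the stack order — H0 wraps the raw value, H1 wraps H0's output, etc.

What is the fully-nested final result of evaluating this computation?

Answer: (9, 8)

Step-by-step:
ask @ H1 ⇒ 8
put(8) @ H0 ⇒ s:=8
H0 returns (9, 8)
H1 returns (9, 8)
= (9, 8)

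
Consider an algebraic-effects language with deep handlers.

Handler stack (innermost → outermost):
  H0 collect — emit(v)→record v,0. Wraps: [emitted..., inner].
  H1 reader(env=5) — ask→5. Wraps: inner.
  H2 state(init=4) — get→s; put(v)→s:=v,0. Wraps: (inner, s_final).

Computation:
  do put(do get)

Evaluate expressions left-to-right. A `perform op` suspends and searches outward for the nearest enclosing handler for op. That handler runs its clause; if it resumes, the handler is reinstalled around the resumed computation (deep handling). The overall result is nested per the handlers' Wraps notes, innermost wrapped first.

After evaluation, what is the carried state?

Answer: 4

Working:
get @ H2 ⇒ 4
put(4) @ H2 ⇒ s:=4
H0 returns [0]
H1 returns [0]
H2 returns ([0], 4)
= ([0], 4)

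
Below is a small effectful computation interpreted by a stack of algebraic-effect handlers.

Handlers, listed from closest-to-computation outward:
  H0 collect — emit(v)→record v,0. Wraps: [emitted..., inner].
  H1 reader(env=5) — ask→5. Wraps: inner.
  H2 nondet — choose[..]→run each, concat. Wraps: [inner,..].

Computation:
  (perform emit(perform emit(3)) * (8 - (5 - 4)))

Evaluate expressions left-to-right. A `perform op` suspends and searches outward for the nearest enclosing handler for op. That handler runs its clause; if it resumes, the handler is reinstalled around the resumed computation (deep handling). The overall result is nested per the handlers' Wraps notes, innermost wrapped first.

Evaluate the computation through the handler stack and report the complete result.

Working:
emit(3) @ H0 ⇒ out+=3
emit(0) @ H0 ⇒ out+=0
H0 returns [3, 0, 0]
H1 returns [3, 0, 0]
H2 returns [[3, 0, 0]]
= [[3, 0, 0]]

Answer: [[3, 0, 0]]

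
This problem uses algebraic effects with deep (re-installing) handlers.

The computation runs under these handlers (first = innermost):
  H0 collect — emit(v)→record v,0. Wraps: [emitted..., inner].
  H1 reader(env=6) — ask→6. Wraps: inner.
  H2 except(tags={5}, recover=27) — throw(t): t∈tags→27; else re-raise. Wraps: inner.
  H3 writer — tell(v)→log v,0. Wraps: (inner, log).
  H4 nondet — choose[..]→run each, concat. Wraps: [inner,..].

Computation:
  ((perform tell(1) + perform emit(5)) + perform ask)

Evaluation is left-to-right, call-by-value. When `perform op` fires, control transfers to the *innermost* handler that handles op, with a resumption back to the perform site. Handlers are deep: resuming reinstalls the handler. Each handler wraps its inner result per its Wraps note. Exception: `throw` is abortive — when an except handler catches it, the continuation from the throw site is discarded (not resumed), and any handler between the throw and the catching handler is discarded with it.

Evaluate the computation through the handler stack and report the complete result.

Answer: [([5, 6], (1))]

Evaluation trace:
tell(1) @ H3 ⇒ log+=1
emit(5) @ H0 ⇒ out+=5
ask @ H1 ⇒ 6
H0 returns [5, 6]
H1 returns [5, 6]
H2 returns [5, 6]
H3 returns ([5, 6], (1))
H4 returns [([5, 6], (1))]
= [([5, 6], (1))]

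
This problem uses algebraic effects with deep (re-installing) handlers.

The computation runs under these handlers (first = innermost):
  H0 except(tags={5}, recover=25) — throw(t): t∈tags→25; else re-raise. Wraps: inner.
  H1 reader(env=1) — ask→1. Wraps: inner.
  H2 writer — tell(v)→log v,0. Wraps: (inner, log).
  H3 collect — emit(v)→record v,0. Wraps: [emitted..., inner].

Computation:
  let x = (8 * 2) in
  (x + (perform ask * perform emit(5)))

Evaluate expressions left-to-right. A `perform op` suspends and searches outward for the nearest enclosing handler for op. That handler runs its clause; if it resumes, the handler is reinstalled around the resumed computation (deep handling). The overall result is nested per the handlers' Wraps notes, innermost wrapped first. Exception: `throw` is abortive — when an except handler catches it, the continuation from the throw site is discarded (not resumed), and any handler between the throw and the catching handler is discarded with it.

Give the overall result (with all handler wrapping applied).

Answer: [5, (16, ())]

Step-by-step:
ask @ H1 ⇒ 1
emit(5) @ H3 ⇒ out+=5
H0 returns 16
H1 returns 16
H2 returns (16, ())
H3 returns [5, (16, ())]
= [5, (16, ())]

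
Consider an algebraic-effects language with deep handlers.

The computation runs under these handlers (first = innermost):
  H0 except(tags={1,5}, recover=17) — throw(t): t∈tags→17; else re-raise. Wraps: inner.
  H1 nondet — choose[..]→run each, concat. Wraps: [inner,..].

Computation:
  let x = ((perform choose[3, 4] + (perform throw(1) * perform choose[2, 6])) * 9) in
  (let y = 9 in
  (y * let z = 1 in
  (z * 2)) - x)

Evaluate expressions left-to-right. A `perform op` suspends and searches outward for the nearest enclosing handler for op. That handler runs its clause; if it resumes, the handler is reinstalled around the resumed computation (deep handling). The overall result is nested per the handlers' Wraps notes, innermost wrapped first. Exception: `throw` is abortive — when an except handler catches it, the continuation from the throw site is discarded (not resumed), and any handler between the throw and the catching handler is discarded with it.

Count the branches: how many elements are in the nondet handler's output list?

Answer: 2

Step-by-step:
choose[3, 4] @ H1
  branch[0] choose=3:
    throw(1) @ H0 caught ⇒ 17
    H1 returns [17]
  branch[1] choose=4:
    throw(1) @ H0 caught ⇒ 17
    H1 returns [17]
= [17, 17]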